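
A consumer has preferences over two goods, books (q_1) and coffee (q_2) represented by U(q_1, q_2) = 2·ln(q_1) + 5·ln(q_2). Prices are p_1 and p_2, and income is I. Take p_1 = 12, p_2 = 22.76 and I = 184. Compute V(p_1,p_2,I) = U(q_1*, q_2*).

V = 11.7218

MU_q_1/MU_q_2 = (2·q_2)/(5·q_1); tangency sets this equal to p_1/p_2.
Rearranging, p_2·q_2 = (5/2)·p_1·q_1. Substituting into the budget gives p_1·q_1·(1 + (5/2)) = I.
Demand: q_1*(p_1,p_2,I) = 2/7·I/p_1 and q_2* = 5/7·I/p_2.
At p_1=12, p_2=22.76, I=184: q_1* = 2/7·184/12 = 4.381, q_2* = 5.7745.
Utility at the optimum: U(4.381, 5.7745) = 11.7218.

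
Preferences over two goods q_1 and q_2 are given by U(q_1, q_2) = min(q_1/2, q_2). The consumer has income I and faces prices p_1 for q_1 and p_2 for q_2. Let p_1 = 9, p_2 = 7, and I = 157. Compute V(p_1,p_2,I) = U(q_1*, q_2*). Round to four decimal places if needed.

V = 6.28

Demand: q_1*(p_1,p_2,I) = 2·I/(2·p_1 + p_2), q_2* = I/(2·p_1 + p_2).
Here 2·9 + 7 = 25, giving q_1* = 12.56 and q_2* = 6.28.
Utility at the optimum: U(12.56, 6.28) = 6.28.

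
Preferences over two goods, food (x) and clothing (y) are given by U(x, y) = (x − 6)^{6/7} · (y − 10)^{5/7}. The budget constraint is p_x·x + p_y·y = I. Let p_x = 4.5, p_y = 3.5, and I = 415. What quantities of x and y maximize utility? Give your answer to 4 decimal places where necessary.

This is Cobb-Douglas in (x−6, y−10): tangency gives 6/7·p_y·(y−10) = 5/7·p_x·(x−6).
After buying the subsistence bundle (6, 10), a share 6/11 of the remaining income goes to x: x* = 6 + 6/11·(I − 6p_x − 10p_y)/p_x.
Discretionary income = 415 − 6·4.5 − 10·3.5 = 353; x* = 6 + 6/11·353/4.5 = 48.7879; y* = 10 + 5/11·353/3.5 = 55.8442.

x* = 48.7879, y* = 55.8442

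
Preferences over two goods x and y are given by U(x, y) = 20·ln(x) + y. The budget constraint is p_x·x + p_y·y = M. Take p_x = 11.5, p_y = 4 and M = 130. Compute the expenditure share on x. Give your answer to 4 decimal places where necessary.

MU_x = 20/x, MU_y = 1. Tangency: 20/x = p_x/p_y.
So x*(p_x,p_y) = 20·p_y/p_x, independent of income; and y* = (M − 20·p_y)/p_y.
At the given prices: x* = 20·4/11.5 = 6.9565, and y* = 12.5.
Expenditure on x: 11.5·6.9565 = 80; share = 0.6154.

share on x = 0.6154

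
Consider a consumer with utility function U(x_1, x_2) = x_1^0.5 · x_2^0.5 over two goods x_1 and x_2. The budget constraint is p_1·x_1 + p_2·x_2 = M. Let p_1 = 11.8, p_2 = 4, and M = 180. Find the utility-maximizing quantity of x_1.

The MRS is x_2/x_1. Set MRS = p_1/p_2.
Rearranging, p_2·x_2 = p_1·x_1. Substituting into the budget gives p_1·x_1·(1 + 1) = M.
Demand: x_1*(p_1,p_2,M) = 0.5·M/p_1 and x_2* = 0.5·M/p_2.
At p_1=11.8, p_2=4, M=180: x_1* = 0.5·180/11.8 = 7.6271.

x_1* = 7.6271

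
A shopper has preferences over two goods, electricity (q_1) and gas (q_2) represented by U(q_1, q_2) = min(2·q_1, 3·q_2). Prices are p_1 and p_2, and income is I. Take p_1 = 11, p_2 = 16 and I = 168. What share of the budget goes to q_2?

share on q_2 = 0.4923

With perfect complements, no substitution: consume in ratio q_1:q_2 = 3:2.
Budget: p_1·q_1 + p_2·(2/3)·q_1 = I, so (3·p_1 + 2·p_2)·q_1 = 3·I.
Demand: q_1*(p_1,p_2,I) = 3·I/(3·p_1 + 2·p_2), q_2* = 2·I/(3·p_1 + 2·p_2).
Here 3·11 + 2·16 = 65, giving q_1* = 7.7538 and q_2* = 5.1692.
Expenditure on q_2: 16·5.1692 = 82.7077; share = 0.4923.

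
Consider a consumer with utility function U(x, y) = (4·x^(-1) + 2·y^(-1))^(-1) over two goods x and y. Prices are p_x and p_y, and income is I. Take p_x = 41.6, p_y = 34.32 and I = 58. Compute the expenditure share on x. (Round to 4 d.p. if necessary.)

share on x = 0.6089

MRS = MU_x/MU_y = 2·(y/x)^(2). Set equal to p_x/p_y.
Solve for the ratio: y/x = [(1/2)·p_x/p_y]^(0.5).
With the ratio pinned down, the budget gives x* = I/(p_x + p_y·(y/x)) and y* = (y/x)·x*.
Numerically y/x = 0.778499, so x* = 58/(41.6 + 34.32·0.778499) = 0.849 and y* = 0.778499·0.849 = 0.6609.
Expenditure on x: 41.6·0.849 = 35.3171; share = 0.6089.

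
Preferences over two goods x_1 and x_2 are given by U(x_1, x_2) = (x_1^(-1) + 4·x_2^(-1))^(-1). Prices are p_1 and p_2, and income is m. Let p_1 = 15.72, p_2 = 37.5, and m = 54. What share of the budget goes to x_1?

share on x_1 = 0.2446

Numerically x_2/x_1 = 1.294913, so x_1* = 54/(15.72 + 37.5·1.294913) = 0.8401 and x_2* = 1.294913·0.8401 = 1.0878.
Expenditure on x_1: 15.72·0.8401 = 13.2061; share = 0.2446.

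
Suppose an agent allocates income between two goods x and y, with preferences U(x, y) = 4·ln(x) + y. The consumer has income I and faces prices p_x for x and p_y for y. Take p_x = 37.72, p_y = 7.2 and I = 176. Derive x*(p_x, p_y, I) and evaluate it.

So x*(p_x,p_y) = 4·p_y/p_x, independent of income; and y* = (I − 4·p_y)/p_y.
At the given prices: x* = 4·7.2/37.72 = 0.7635.

x* = 0.7635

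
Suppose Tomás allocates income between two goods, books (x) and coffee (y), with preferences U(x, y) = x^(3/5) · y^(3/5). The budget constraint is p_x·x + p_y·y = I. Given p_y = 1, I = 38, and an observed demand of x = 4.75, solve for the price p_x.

p_x = 4

Tangency: MRS = y/x = p_x/p_y.
So 0.6·p_y·y = 0.6·p_x·x; combined with the budget, a share 0.5 of income goes to x.
Demand: x*(p_x,p_y,I) = 0.5·I/p_x and y* = 0.5·I/p_y.
Set x* = 4.75 in the demand function and solve for p_x: p_x = 4.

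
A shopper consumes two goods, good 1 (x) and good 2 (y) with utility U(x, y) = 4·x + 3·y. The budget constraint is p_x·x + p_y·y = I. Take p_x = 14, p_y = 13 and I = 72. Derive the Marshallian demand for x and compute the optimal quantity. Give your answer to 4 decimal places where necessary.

Linear utility — the consumer picks whichever good has higher MU/price: 4/14 = 0.2857 vs 3/13 = 0.2308.
x gives more utility per dollar, so spend all income on x: x* = I/p_x, y* = 0.
Numerically: x* = 5.1429, y* = 0.

x* = 5.1429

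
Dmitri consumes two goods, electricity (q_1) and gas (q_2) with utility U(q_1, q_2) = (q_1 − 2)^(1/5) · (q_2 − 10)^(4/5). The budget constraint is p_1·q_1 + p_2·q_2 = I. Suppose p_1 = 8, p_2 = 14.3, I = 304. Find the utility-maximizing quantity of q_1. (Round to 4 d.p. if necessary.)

MRS = (1/4)·(q_2−10)/(q_1−2). Tangency with p_1/p_2 gives q_2−10 = 4·(p_1/p_2)·(q_1−2).
After buying the subsistence bundle (2, 10), a share 0.2 of the remaining income goes to q_1: q_1* = 2 + 0.2·(I − 2p_1 − 10p_2)/p_1.
Discretionary income = 304 − 2·8 − 10·14.3 = 145; q_1* = 2 + 0.2·145/8 = 5.625.

q_1* = 5.625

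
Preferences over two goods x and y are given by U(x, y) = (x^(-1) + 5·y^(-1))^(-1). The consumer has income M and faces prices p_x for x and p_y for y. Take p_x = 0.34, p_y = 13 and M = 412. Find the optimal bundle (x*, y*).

MRS = MU_x/MU_y = (1/5)·(y/x)^(2). Set equal to p_x/p_y.
Hence y/x = (5·p_x/p_y)^(1/(2)), i.e. raised to the 0.5 power.
With the ratio pinned down, the budget gives x* = M/(p_x + p_y·(y/x)) and y* = (y/x)·x*.
Numerically y/x = 0.36162, so x* = 412/(0.34 + 13·0.36162) = 81.7288 and y* = 0.36162·81.7288 = 29.5548.

x* = 81.7288, y* = 29.5548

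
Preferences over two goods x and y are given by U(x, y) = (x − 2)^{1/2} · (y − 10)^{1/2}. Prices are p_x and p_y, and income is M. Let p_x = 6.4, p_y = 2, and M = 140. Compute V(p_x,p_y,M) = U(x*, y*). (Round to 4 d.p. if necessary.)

V = 14.9817

This is Cobb-Douglas in (x−2, y−10): tangency gives 0.5·p_y·(y−10) = 0.5·p_x·(x−2).
After buying the subsistence bundle (2, 10), a share 0.5 of the remaining income goes to x: x* = 2 + 0.5·(M − 2p_x − 10p_y)/p_x.
Discretionary income = 140 − 2·6.4 − 10·2 = 107.2; x* = 2 + 0.5·107.2/6.4 = 10.375; y* = 10 + 0.5·107.2/2 = 36.8.
Utility at the optimum: U(10.375, 36.8) = 14.9817.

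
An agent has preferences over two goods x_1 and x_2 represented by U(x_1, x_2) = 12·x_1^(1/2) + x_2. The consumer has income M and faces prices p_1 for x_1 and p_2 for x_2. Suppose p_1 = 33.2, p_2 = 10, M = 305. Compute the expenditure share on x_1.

share on x_1 = 0.3555

Set MRS = p_1/p_2: 6·x_1^(−1/2) = p_1/p_2.
Solve: √x_1 = 6·p_2/p_1, so x_1*(p_1,p_2) = (6·p_2/p_1)², and x_2* = (M − p_1·x_1*)/p_2.
Plugging in: x_1* = (6·10/33.2)² = 3.2661, x_2* = 19.6566.
Expenditure on x_1: 33.2·3.2661 = 108.4337; share = 0.3555.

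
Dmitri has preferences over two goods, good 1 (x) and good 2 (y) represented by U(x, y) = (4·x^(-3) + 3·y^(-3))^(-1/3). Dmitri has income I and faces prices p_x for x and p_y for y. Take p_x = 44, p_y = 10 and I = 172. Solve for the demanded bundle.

MRS = MU_x/MU_y = (4/3)·(y/x)^(4). Set equal to p_x/p_y.
Solve for the ratio: y/x = [(3/4)·p_x/p_y]^(0.25).
Substitute y = (y/x)·x into the budget: x* = I/(p_x + p_y·(y/x)).
Numerically y/x = 1.347809, so x* = 172/(44 + 10·1.347809) = 2.9924 and y* = 1.347809·2.9924 = 4.0332.

x* = 2.9924, y* = 4.0332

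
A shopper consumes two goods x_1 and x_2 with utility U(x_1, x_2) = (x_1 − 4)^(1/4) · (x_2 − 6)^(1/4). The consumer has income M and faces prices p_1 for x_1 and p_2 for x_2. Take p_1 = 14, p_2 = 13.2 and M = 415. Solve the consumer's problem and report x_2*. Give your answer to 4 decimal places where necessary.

Substituting into the budget: x_1* = 4 + 0.5·(M − 4·p_1 − 6·p_2)/p_1, and x_2* = 6 + 0.5·(…)/p_2.
Discretionary income = 415 − 4·14 − 6·13.2 = 279.8; x_2* = 6 + 0.5·279.8/13.2 = 16.5985.

x_2* = 16.5985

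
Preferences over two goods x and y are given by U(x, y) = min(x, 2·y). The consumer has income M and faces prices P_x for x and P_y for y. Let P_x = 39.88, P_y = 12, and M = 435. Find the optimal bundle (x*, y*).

Leontief preferences: the optimum is at the kink where x/2 = y/1, i.e. y = (1/2)·x.
Budget: P_x·x + P_y·(1/2)·x = M, so (2·P_x + P_y)·x = 2·M.
Demand: x*(P_x,P_y,M) = 2·M/(2·P_x + P_y), y* = M/(2·P_x + P_y).
Here 2·39.88 + 12 = 91.76, giving x* = 9.4813 and y* = 4.7406.

x* = 9.4813, y* = 4.7406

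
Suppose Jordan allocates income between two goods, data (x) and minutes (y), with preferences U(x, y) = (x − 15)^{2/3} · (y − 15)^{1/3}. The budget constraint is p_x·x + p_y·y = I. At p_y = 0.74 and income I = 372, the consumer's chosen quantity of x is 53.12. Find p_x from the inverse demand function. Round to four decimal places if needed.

p_x = 5

Let x' = x−15, y' = y−15. MRS = 2·y'/x' = p_x/p_y.
After buying the subsistence bundle (15, 15), a share 2/3 of the remaining income goes to x: x* = 15 + 2/3·(I − 15p_x − 15p_y)/p_x.
Set x* = 53.12 in the demand function and solve for p_x: p_x = 5.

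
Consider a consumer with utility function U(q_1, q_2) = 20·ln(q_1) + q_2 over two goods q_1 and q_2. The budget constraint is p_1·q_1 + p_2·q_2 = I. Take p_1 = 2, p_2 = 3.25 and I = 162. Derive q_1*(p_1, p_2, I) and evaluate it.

q_1* = 32.5

Set MRS = p_1/p_2: (20/q_1)/1 = p_1/p_2.
So q_1*(p_1,p_2) = 20·p_2/p_1, independent of income; and q_2* = (I − 20·p_2)/p_2.
At the given prices: q_1* = 20·3.25/2 = 32.5.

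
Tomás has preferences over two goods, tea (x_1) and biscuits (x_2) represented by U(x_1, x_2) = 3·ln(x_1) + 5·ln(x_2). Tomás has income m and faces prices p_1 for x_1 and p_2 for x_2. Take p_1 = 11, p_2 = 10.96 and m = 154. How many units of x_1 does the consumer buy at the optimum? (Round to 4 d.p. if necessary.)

Tangency: MRS = (3/5)·x_2/x_1 = p_1/p_2.
Rearranging, p_2·x_2 = (5/3)·p_1·x_1. Substituting into the budget gives p_1·x_1·(1 + (5/3)) = m.
Demand: x_1*(p_1,p_2,m) = 0.375·m/p_1 and x_2* = 0.625·m/p_2.
At p_1=11, p_2=10.96, m=154: x_1* = 0.375·154/11 = 5.25.

x_1* = 5.25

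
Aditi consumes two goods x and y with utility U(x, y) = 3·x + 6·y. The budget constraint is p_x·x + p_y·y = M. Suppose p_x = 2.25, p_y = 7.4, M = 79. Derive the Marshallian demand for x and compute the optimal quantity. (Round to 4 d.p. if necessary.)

Linear utility — the consumer picks whichever good has higher MU/price: 3/2.25 = 1.3333 vs 6/7.4 = 0.8108.
x gives more utility per dollar, so spend all income on x: x* = M/p_x, y* = 0.
Numerically: x* = 35.1111, y* = 0.

x* = 35.1111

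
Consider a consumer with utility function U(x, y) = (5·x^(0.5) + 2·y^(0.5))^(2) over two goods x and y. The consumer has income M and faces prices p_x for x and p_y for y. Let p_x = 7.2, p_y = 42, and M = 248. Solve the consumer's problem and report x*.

x* = 33.5249

MU_x ∝ 5·x^(-0.5), MU_y ∝ 2·y^(-0.5), so MRS = (5/2)·(y/x)^(0.5) = p_x/p_y.
Hence y/x = ((2/5)·p_x/p_y)^(1/(0.5)), i.e. raised to the 2 power.
Substitute y = (y/x)·x into the budget: x* = M/(p_x + p_y·(y/x)).
Numerically y/x = 0.004702, so x* = 248/(7.2 + 42·0.004702) = 33.5249.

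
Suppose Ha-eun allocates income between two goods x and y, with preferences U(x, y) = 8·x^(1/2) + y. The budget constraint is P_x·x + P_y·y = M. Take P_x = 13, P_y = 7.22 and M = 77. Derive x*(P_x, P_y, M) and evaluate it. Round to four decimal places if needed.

x* = 4.9352

Thus x* = (4·P_y/P_x)² — independent of M — with the rest of income spent on y.
Plugging in: x* = (4·7.22/13)² = 4.9352.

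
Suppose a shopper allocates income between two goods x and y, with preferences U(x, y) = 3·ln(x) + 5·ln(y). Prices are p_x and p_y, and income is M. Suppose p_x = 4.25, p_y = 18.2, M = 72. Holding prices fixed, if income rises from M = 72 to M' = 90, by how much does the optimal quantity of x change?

Δx* = 1.5882

Demand: x*(p_x,p_y,M) = 0.375·M/p_x and y* = 0.625·M/p_y.
At p_x=4.25, p_y=18.2, M=72: x* = 0.375·72/4.25 = 6.3529.
At M' = 90: x* = 7.9412. Change: 7.9412 − 6.3529 = 1.5882.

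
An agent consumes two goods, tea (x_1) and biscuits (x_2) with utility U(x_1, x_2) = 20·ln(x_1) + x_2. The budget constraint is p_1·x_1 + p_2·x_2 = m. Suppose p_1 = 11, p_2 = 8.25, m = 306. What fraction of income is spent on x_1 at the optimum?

Set MRS = p_1/p_2: (20/x_1)/1 = p_1/p_2.
So x_1*(p_1,p_2) = 20·p_2/p_1, independent of income; and x_2* = (m − 20·p_2)/p_2.
At the given prices: x_1* = 20·8.25/11 = 15, and x_2* = 17.0909.
Expenditure on x_1: 11·15 = 165; share = 0.5392.

share on x_1 = 0.5392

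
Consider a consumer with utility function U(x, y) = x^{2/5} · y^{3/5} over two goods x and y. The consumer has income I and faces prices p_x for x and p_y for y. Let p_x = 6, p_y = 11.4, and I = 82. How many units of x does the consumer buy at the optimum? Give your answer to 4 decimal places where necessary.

Demand: x*(p_x,p_y,I) = 0.4·I/p_x and y* = 0.6·I/p_y.
At p_x=6, p_y=11.4, I=82: x* = 0.4·82/6 = 5.4667.

x* = 5.4667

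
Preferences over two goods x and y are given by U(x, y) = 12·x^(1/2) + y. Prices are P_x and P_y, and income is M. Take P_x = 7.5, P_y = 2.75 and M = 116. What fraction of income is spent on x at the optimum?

MU_x = 6/√x, MU_y = 1. Tangency: 6/√x = P_x/P_y.
Thus x* = (6·P_y/P_x)² — independent of M — with the rest of income spent on y.
Plugging in: x* = (6·2.75/7.5)² = 4.84, y* = 28.9818.
Expenditure on x: 7.5·4.84 = 36.3; share = 0.3129.

share on x = 0.3129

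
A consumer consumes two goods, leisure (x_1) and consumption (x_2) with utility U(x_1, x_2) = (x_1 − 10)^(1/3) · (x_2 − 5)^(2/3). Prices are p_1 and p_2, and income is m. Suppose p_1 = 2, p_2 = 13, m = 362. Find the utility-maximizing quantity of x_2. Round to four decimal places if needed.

x_2* = 19.2051

Discretionary income = 362 − 10·2 − 5·13 = 277; x_2* = 5 + 2/3·277/13 = 19.2051.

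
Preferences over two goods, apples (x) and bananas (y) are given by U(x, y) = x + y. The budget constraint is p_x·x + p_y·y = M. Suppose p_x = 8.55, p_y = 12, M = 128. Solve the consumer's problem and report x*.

x* = 14.9708

Linear utility — the consumer picks whichever good has higher MU/price: 1/8.55 = 0.117 vs 1/12 = 0.0833.
x gives more utility per dollar, so spend all income on x: x* = M/p_x, y* = 0.
Numerically: x* = 14.9708, y* = 0.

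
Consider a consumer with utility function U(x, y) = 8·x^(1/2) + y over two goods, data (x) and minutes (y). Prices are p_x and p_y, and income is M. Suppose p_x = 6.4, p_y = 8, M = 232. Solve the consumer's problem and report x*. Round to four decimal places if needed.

Set MRS = p_x/p_y: 4·x^(−1/2) = p_x/p_y.
Solve: √x = 4·p_y/p_x, so x*(p_x,p_y) = (4·p_y/p_x)², and y* = (M − p_x·x*)/p_y.
Plugging in: x* = (4·8/6.4)² = 25.

x* = 25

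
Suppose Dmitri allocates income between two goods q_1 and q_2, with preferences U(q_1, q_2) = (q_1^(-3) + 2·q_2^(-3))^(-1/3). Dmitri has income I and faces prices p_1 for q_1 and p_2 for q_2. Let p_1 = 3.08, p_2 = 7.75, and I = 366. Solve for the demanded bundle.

MU_q_1 ∝ q_1^(-4), MU_q_2 ∝ 2·q_2^(-4), so MRS = (1/2)·(q_2/q_1)^(4) = p_1/p_2.
Hence q_2/q_1 = (2·p_1/p_2)^(1/(4)), i.e. raised to the 0.25 power.
Substitute q_2 = (q_2/q_1)·q_1 into the budget: q_1* = I/(p_1 + p_2·(q_2/q_1)).
Numerically q_2/q_1 = 0.944213, so q_1* = 366/(3.08 + 7.75·0.944213) = 35.2003 and q_2* = 0.944213·35.2003 = 33.2365.

q_1* = 35.2003, q_2* = 33.2365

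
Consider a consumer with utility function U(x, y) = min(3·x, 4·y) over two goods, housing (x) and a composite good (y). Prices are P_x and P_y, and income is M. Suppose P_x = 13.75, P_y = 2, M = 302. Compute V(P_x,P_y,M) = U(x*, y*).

Leontief preferences: the optimum is at the kink where x/4 = y/3, i.e. y = (3/4)·x.
Budget: P_x·x + P_y·(3/4)·x = M, so (4·P_x + 3·P_y)·x = 4·M.
Demand: x*(P_x,P_y,M) = 4·M/(4·P_x + 3·P_y), y* = 3·M/(4·P_x + 3·P_y).
Here 4·13.75 + 3·2 = 61, giving x* = 19.8033 and y* = 14.8525.
Utility at the optimum: U(19.8033, 14.8525) = 59.4098.

V = 59.4098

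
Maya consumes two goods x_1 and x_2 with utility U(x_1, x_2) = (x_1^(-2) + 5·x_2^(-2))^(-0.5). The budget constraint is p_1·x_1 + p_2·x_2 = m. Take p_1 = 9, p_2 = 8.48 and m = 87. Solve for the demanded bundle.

x_1* = 3.6568, x_2* = 6.3784

MU_x_1 ∝ x_1^(-3), MU_x_2 ∝ 5·x_2^(-3), so MRS = (1/5)·(x_2/x_1)^(3) = p_1/p_2.
Hence x_2/x_1 = (5·p_1/p_2)^(1/(3)), i.e. raised to the 1/3 power.
Substitute x_2 = (x_2/x_1)·x_1 into the budget: x_1* = m/(p_1 + p_2·(x_2/x_1)).
Numerically x_2/x_1 = 1.744237, so x_1* = 87/(9 + 8.48·1.744237) = 3.6568 and x_2* = 1.744237·3.6568 = 6.3784.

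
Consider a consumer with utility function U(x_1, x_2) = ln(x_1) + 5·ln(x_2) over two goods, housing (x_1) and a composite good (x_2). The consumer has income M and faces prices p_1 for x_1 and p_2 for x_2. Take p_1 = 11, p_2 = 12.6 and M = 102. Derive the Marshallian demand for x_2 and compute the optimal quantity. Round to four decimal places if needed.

x_2* = 6.746

The MRS is (1/5)·x_2/x_1. Set MRS = p_1/p_2.
So p_2·x_2 = 5·p_1·x_1; combined with the budget, a share 1/6 of income goes to x_1.
Demand: x_1*(p_1,p_2,M) = 1/6·M/p_1 and x_2* = 5/6·M/p_2.
At p_1=11, p_2=12.6, M=102: x_2* = 5/6·102/12.6 = 6.746.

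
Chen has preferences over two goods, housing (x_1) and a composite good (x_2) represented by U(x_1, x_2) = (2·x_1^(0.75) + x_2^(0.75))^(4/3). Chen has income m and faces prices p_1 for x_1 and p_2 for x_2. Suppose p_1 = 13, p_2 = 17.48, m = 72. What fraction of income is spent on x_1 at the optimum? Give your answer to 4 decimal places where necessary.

share on x_1 = 0.9749

From the CES first-order condition, 2·(x_2/x_1)^(0.25) = p_1/p_2.
Hence x_2/x_1 = ((1/2)·p_1/p_2)^(1/(0.25)), i.e. raised to the 4 power.
With the ratio pinned down, the budget gives x_1* = m/(p_1 + p_2·(x_2/x_1)) and x_2* = (x_2/x_1)·x_1*.
Numerically x_2/x_1 = 0.01912, so x_1* = 72/(13 + 17.48·0.01912) = 5.3996 and x_2* = 0.01912·5.3996 = 0.1032.
Expenditure on x_1: 13·5.3996 = 70.1953; share = 0.9749.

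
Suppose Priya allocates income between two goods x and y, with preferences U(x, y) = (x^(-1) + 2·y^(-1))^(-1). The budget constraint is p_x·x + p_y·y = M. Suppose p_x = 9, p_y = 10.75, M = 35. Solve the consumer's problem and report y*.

From the CES first-order condition, (1/2)·(y/x)^(2) = p_x/p_y.
Solve for the ratio: y/x = [2·p_x/p_y]^(0.5).
Substitute y = (y/x)·x into the budget: x* = M/(p_x + p_y·(y/x)).
Numerically y/x = 1.293993, so x* = 35/(9 + 10.75·1.293993) = 1.5277 and y* = 1.293993·1.5277 = 1.9768.

y* = 1.9768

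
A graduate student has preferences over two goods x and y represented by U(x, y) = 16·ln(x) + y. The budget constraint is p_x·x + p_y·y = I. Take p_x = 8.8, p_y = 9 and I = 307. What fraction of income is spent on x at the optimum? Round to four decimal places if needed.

share on x = 0.4691

So x*(p_x,p_y) = 16·p_y/p_x, independent of income; and y* = (I − 16·p_y)/p_y.
At the given prices: x* = 16·9/8.8 = 16.3636, and y* = 18.1111.
Expenditure on x: 8.8·16.3636 = 144; share = 0.4691.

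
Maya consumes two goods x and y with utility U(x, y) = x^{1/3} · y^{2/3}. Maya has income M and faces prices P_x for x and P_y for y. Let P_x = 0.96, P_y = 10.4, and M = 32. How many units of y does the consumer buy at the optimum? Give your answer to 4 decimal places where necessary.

MU_x/MU_y = (1/3·y)/(2/3·x); tangency sets this equal to P_x/P_y.
So 1/3·P_y·y = 2/3·P_x·x; combined with the budget, a share 1/3 of income goes to x.
Demand: x*(P_x,P_y,M) = 1/3·M/P_x and y* = 2/3·M/P_y.
At P_x=0.96, P_y=10.4, M=32: y* = 2/3·32/10.4 = 2.0513.

y* = 2.0513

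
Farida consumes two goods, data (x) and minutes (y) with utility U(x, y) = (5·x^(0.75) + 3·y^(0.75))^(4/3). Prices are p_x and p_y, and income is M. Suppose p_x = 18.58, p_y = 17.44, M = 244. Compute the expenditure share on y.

share on y = 0.1355

From the CES first-order condition, (5/3)·(y/x)^(0.25) = p_x/p_y.
Hence y/x = ((3/5)·p_x/p_y)^(1/(0.25)), i.e. raised to the 4 power.
With the ratio pinned down, the budget gives x* = M/(p_x + p_y·(y/x)) and y* = (y/x)·x*.
Numerically y/x = 0.166956, so x* = 244/(18.58 + 17.44·0.166956) = 11.3532 and y* = 0.166956·11.3532 = 1.8955.
Expenditure on y: 17.44·1.8955 = 33.0573; share = 0.1355.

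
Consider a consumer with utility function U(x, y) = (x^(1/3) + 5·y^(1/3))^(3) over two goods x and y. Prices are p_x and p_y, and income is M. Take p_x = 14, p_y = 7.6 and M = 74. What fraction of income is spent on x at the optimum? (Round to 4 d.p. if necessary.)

share on x = 0.0618

MU_x ∝ x^(-2/3), MU_y ∝ 5·y^(-2/3), so MRS = (1/5)·(y/x)^(2/3) = p_x/p_y.
Solve for the ratio: y/x = [5·p_x/p_y]^(1.5).
With the ratio pinned down, the budget gives x* = M/(p_x + p_y·(y/x)) and y* = (y/x)·x*.
Numerically y/x = 27.952887, so x* = 74/(14 + 7.6·27.952887) = 0.3268 and y* = 27.952887·0.3268 = 9.1349.
Expenditure on x: 14·0.3268 = 4.5751; share = 0.0618.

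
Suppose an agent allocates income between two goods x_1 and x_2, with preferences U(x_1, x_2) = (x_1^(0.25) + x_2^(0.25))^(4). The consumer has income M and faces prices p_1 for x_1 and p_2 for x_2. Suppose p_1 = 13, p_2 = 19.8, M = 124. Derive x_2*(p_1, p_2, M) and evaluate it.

x_2* = 2.9121

MU_x_1 ∝ x_1^(-0.75), MU_x_2 ∝ x_2^(-0.75), so MRS = (x_2/x_1)^(0.75) = p_1/p_2.
Hence x_2/x_1 = (p_1/p_2)^(1/(0.75)), i.e. raised to the 4/3 power.
Substitute x_2 = (x_2/x_1)·x_1 into the budget: x_1* = M/(p_1 + p_2·(x_2/x_1)).
Numerically x_2/x_1 = 0.570651, so x_1* = 124/(13 + 19.8·0.570651) = 5.1031 and x_2* = 0.570651·5.1031 = 2.9121.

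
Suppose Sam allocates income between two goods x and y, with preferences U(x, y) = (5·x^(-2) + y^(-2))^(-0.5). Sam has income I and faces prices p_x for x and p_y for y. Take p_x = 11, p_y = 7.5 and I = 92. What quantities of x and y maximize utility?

MRS = MU_x/MU_y = 5·(y/x)^(3). Set equal to p_x/p_y.
Solve for the ratio: y/x = [(1/5)·p_x/p_y]^(1/3).
Substitute y = (y/x)·x into the budget: x* = I/(p_x + p_y·(y/x)).
Numerically y/x = 0.664437, so x* = 92/(11 + 7.5·0.664437) = 5.756 and y* = 0.664437·5.756 = 3.8245.

x* = 5.756, y* = 3.8245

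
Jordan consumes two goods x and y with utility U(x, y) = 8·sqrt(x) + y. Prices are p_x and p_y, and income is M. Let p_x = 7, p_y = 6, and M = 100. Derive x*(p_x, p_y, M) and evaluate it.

x* = 11.7551

Utility is quasi-linear in y; the FOC for x is 4/√x = p_x/p_y.
Thus x* = (4·p_y/p_x)² — independent of M — with the rest of income spent on y.
Plugging in: x* = (4·6/7)² = 11.7551.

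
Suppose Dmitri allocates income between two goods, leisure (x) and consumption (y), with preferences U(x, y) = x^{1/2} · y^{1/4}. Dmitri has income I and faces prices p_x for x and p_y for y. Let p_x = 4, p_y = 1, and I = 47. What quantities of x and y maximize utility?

The MRS is 2·y/x. Set MRS = p_x/p_y.
So 0.5·p_y·y = 0.25·p_x·x; combined with the budget, a share 2/3 of income goes to x.
Demand: x*(p_x,p_y,I) = 2/3·I/p_x and y* = 1/3·I/p_y.
At p_x=4, p_y=1, I=47: x* = 2/3·47/4 = 7.8333, y* = 15.6667.

x* = 7.8333, y* = 15.6667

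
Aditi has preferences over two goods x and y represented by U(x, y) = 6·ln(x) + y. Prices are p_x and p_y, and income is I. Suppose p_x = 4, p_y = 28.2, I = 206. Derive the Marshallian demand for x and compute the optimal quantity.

x* = 42.3

Set MRS = p_x/p_y: (6/x)/1 = p_x/p_y.
So x*(p_x,p_y) = 6·p_y/p_x, independent of income; and y* = (I − 6·p_y)/p_y.
At the given prices: x* = 6·28.2/4 = 42.3.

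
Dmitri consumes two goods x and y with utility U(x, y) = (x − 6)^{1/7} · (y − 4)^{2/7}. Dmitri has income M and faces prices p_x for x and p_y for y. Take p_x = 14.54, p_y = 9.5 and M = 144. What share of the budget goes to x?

Let x' = x−6, y' = y−4. MRS = (1/2)·y'/x' = p_x/p_y.
After buying the subsistence bundle (6, 4), a share 1/3 of the remaining income goes to x: x* = 6 + 1/3·(M − 6p_x − 4p_y)/p_x.
Discretionary income = 144 − 6·14.54 − 4·9.5 = 18.76; x* = 6 + 1/3·18.76/14.54 = 6.4301; y* = 4 + 2/3·18.76/9.5 = 5.3165.
Expenditure on x: 14.54·6.4301 = 93.4933; share = 0.6493.

share on x = 0.6493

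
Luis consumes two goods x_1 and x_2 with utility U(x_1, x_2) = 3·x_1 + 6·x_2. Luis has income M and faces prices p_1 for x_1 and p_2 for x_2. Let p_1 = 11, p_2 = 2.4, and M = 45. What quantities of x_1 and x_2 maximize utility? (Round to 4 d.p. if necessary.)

x_1* = 0, x_2* = 18.75

Linear utility — the consumer picks whichever good has higher MU/price: 3/11 = 0.2727 vs 6/2.4 = 2.5.
x_2 gives more utility per dollar, so spend all income on x_2: x_2* = M/p_2, x_1* = 0.
Numerically: x_1* = 0, x_2* = 18.75.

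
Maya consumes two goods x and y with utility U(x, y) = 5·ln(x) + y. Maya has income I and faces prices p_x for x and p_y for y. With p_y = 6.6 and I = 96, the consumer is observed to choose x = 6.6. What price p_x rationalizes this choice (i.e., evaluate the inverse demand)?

MU_x = 5/x, MU_y = 1. Tangency: 5/x = p_x/p_y.
So x*(p_x,p_y) = 5·p_y/p_x, independent of income; and y* = (I − 5·p_y)/p_y.
Set x* = 6.6 in the demand function and solve for p_x: p_x = 5.

p_x = 5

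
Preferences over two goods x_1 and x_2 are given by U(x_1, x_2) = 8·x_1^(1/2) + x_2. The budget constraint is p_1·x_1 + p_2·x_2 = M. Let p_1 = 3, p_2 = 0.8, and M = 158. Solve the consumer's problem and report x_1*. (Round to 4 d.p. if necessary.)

x_1* = 1.1378

Utility is quasi-linear in x_2; the FOC for x_1 is 4/√x_1 = p_1/p_2.
Thus x_1* = (4·p_2/p_1)² — independent of M — with the rest of income spent on x_2.
Plugging in: x_1* = (4·0.8/3)² = 1.1378.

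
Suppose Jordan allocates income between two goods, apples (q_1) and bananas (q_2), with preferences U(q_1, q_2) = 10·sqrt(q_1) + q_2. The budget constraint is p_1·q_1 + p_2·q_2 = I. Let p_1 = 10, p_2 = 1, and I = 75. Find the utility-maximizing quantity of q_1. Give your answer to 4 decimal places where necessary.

MU_q_1 = 5/√q_1, MU_q_2 = 1. Tangency: 5/√q_1 = p_1/p_2.
Solve: √q_1 = 5·p_2/p_1, so q_1*(p_1,p_2) = (5·p_2/p_1)², and q_2* = (I − p_1·q_1*)/p_2.
Plugging in: q_1* = (5·1/10)² = 0.25.

q_1* = 0.25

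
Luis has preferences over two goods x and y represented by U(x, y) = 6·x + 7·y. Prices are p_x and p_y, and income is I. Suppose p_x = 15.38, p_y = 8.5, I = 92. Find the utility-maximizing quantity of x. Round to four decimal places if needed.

x* = 0

Numerically: x* = 0, y* = 10.8235.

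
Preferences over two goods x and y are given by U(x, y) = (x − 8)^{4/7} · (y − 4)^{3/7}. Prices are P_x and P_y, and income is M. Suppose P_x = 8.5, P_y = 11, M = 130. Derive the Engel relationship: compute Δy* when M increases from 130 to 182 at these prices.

Δy* = 2.026

This is Cobb-Douglas in (x−8, y−4): tangency gives 4/7·P_y·(y−4) = 3/7·P_x·(x−8).
Substituting into the budget: x* = 8 + 4/7·(M − 8·P_x − 4·P_y)/P_x, and y* = 4 + 3/7·(…)/P_y.
Discretionary income = 130 − 8·8.5 − 4·11 = 18; y* = 4 + 3/7·18/11 = 4.7013.
At M' = 182: y* = 6.7273. Change: 6.7273 − 4.7013 = 2.026.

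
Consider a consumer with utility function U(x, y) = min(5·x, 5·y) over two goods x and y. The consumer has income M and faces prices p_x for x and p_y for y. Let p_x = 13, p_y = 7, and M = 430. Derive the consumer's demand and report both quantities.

x* = 21.5, y* = 21.5

With perfect complements, no substitution: consume in ratio x:y = 5:5.
Budget: p_x·x + p_y·x = M, so (5·p_x + 5·p_y)·x = 5·M.
Demand: x*(p_x,p_y,M) = 5·M/(5·p_x + 5·p_y), y* = 5·M/(5·p_x + 5·p_y).
Here 5·13 + 5·7 = 100, giving x* = 21.5 and y* = 21.5.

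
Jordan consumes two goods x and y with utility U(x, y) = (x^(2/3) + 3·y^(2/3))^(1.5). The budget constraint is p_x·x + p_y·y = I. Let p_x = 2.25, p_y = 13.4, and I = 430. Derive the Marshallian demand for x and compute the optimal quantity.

From the CES first-order condition, (1/3)·(y/x)^(1/3) = p_x/p_y.
Solve for the ratio: y/x = [3·p_x/p_y]^(3).
With the ratio pinned down, the budget gives x* = I/(p_x + p_y·(y/x)) and y* = (y/x)·x*.
Numerically y/x = 0.127819, so x* = 430/(2.25 + 13.4·0.127819) = 108.5097.

x* = 108.5097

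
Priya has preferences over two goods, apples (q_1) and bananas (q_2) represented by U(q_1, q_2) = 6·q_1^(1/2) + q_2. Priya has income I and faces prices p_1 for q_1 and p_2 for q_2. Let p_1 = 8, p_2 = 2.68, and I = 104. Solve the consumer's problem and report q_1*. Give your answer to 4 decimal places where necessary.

q_1* = 1.01

Thus q_1* = (3·p_2/p_1)² — independent of I — with the rest of income spent on q_2.
Plugging in: q_1* = (3·2.68/8)² = 1.01.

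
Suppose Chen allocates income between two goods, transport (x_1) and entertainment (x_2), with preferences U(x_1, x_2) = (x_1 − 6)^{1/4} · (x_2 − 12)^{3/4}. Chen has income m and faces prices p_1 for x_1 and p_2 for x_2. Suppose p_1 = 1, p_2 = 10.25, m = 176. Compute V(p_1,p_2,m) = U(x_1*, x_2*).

Let x_1' = x_1−6, x_2' = x_2−12. MRS = (1/3)·x_2'/x_1' = p_1/p_2.
After buying the subsistence bundle (6, 12), a share 0.25 of the remaining income goes to x_1: x_1* = 6 + 0.25·(m − 6p_1 − 12p_2)/p_1.
Discretionary income = 176 − 6·1 − 12·10.25 = 47; x_1* = 6 + 0.25·47/1 = 17.75; x_2* = 12 + 0.75·47/10.25 = 15.439.
Utility at the optimum: U(17.75, 15.439) = 4.6756.

V = 4.6756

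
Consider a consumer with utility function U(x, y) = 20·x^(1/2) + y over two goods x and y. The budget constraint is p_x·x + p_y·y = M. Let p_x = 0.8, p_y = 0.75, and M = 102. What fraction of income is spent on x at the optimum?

share on x = 0.6893

Thus x* = (10·p_y/p_x)² — independent of M — with the rest of income spent on y.
Plugging in: x* = (10·0.75/0.8)² = 87.8906, y* = 42.25.
Expenditure on x: 0.8·87.8906 = 70.3125; share = 0.6893.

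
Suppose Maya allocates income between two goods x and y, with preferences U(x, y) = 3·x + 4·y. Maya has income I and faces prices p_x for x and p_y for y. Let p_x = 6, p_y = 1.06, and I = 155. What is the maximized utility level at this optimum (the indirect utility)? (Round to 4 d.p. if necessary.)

Perfect substitutes: compare marginal utility per dollar. 3/p_x vs 4/p_y → 0.5 vs 3.7736.
y gives more utility per dollar, so spend all income on y: y* = I/p_y, x* = 0.
Numerically: x* = 0, y* = 146.2264.
Utility at the optimum: U(0, 146.2264) = 584.9057.

V = 584.9057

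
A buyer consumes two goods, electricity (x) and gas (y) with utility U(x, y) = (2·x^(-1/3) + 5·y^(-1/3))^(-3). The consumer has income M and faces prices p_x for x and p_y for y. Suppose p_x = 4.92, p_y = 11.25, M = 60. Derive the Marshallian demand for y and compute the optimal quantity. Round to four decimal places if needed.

From the CES first-order condition, (2/5)·(y/x)^(4/3) = p_x/p_y.
Hence y/x = ((5/2)·p_x/p_y)^(1/(4/3)), i.e. raised to the 0.75 power.
Substitute y = (y/x)·x into the budget: x* = M/(p_x + p_y·(y/x)).
Numerically y/x = 1.069214, so x* = 60/(4.92 + 11.25·1.069214) = 3.5401 and y* = 1.069214·3.5401 = 3.7851.

y* = 3.7851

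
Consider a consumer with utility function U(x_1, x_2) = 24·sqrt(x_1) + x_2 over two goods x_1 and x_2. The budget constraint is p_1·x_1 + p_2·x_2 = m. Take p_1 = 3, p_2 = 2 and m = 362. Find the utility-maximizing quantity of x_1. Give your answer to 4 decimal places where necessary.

x_1* = 64

Set MRS = p_1/p_2: 12·x_1^(−1/2) = p_1/p_2.
Solve: √x_1 = 12·p_2/p_1, so x_1*(p_1,p_2) = (12·p_2/p_1)², and x_2* = (m − p_1·x_1*)/p_2.
Plugging in: x_1* = (12·2/3)² = 64.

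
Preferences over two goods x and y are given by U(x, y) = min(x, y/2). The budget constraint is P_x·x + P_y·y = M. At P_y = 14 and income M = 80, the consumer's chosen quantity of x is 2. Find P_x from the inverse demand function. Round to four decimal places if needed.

P_x = 12

Leontief preferences: the optimum is at the kink where x/1 = y/2, i.e. y = 2·x.
Budget: P_x·x + P_y·2·x = M, so (P_x + 2·P_y)·x = M.
Demand: x*(P_x,P_y,M) = M/(P_x + 2·P_y), y* = 2·M/(P_x + 2·P_y).
Set x* = 2 in the demand function and solve for P_x: P_x = 12.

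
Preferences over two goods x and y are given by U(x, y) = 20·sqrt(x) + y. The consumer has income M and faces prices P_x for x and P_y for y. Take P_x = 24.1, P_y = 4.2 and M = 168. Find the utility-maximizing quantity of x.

x* = 3.0371

MU_x = 10/√x, MU_y = 1. Tangency: 10/√x = P_x/P_y.
Thus x* = (10·P_y/P_x)² — independent of M — with the rest of income spent on y.
Plugging in: x* = (10·4.2/24.1)² = 3.0371.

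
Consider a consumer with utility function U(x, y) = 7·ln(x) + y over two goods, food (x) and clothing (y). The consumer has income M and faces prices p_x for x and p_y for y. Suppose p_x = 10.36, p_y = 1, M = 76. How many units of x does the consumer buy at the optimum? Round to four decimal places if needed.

MU_x = 7/x, MU_y = 1. Tangency: 7/x = p_x/p_y.
So x*(p_x,p_y) = 7·p_y/p_x, independent of income; and y* = (M − 7·p_y)/p_y.
At the given prices: x* = 7·1/10.36 = 0.6757.

x* = 0.6757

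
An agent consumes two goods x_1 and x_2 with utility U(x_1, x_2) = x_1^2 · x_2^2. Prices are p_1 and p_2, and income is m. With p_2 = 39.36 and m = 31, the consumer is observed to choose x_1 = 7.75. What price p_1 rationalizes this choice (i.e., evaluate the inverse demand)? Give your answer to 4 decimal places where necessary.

p_1 = 2

MU_x_1/MU_x_2 = (2·x_2)/(2·x_1); tangency sets this equal to p_1/p_2.
So 2·p_2·x_2 = 2·p_1·x_1; combined with the budget, a share 0.5 of income goes to x_1.
Demand: x_1*(p_1,p_2,m) = 0.5·m/p_1 and x_2* = 0.5·m/p_2.
Set x_1* = 7.75 in the demand function and solve for p_1: p_1 = 2.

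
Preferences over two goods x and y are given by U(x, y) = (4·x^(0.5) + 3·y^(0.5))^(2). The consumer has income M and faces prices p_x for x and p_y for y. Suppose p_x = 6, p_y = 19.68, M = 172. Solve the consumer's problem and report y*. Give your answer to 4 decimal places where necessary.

y* = 1.2794

Numerically y/x = 0.052285, so x* = 172/(6 + 19.68·0.052285) = 24.4702 and y* = 0.052285·24.4702 = 1.2794.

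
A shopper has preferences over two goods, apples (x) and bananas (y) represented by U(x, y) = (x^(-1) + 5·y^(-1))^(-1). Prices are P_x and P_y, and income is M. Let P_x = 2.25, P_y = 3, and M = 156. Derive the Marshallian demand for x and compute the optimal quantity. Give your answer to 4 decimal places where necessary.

MRS = MU_x/MU_y = (1/5)·(y/x)^(2). Set equal to P_x/P_y.
Solve for the ratio: y/x = [5·P_x/P_y]^(0.5).
Substitute y = (y/x)·x into the budget: x* = M/(P_x + P_y·(y/x)).
Numerically y/x = 1.936492, so x* = 156/(2.25 + 3·1.936492) = 19.3561.

x* = 19.3561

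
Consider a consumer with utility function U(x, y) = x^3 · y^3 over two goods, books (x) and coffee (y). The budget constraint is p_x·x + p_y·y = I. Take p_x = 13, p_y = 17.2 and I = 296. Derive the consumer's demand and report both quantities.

x* = 11.3846, y* = 8.6047

Tangency: MRS = y/x = p_x/p_y.
So 3·p_y·y = 3·p_x·x; combined with the budget, a share 0.5 of income goes to x.
Demand: x*(p_x,p_y,I) = 0.5·I/p_x and y* = 0.5·I/p_y.
At p_x=13, p_y=17.2, I=296: x* = 0.5·296/13 = 11.3846, y* = 8.6047.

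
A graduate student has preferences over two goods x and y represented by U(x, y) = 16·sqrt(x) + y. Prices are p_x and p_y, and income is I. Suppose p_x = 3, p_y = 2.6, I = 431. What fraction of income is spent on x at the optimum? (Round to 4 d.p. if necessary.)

MU_x = 8/√x, MU_y = 1. Tangency: 8/√x = p_x/p_y.
Solve: √x = 8·p_y/p_x, so x*(p_x,p_y) = (8·p_y/p_x)², and y* = (I − p_x·x*)/p_y.
Plugging in: x* = (8·2.6/3)² = 48.0711, y* = 110.3026.
Expenditure on x: 3·48.0711 = 144.2133; share = 0.3346.

share on x = 0.3346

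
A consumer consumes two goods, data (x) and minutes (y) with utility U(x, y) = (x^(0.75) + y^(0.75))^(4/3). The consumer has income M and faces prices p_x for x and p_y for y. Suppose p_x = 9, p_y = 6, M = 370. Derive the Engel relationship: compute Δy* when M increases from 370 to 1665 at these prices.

MRS = MU_x/MU_y = (y/x)^(0.25). Set equal to p_x/p_y.
Solve for the ratio: y/x = [p_x/p_y]^(4).
With the ratio pinned down, the budget gives x* = M/(p_x + p_y·(y/x)) and y* = (y/x)·x*.
Numerically y/x = 5.0625, so x* = 370/(9 + 6·5.0625) = 9.3968 and y* = 5.0625·9.3968 = 47.5714.
At M' = 1665: y* = 214.0714. Change: 214.0714 − 47.5714 = 166.5.

Δy* = 166.5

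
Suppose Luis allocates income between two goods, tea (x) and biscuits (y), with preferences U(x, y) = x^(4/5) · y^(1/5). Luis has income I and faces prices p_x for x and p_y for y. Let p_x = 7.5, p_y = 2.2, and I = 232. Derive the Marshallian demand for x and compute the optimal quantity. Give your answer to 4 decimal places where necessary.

The MRS is 4·y/x. Set MRS = p_x/p_y.
So 0.8·p_y·y = 0.2·p_x·x; combined with the budget, a share 0.8 of income goes to x.
Demand: x*(p_x,p_y,I) = 0.8·I/p_x and y* = 0.2·I/p_y.
At p_x=7.5, p_y=2.2, I=232: x* = 0.8·232/7.5 = 24.7467.

x* = 24.7467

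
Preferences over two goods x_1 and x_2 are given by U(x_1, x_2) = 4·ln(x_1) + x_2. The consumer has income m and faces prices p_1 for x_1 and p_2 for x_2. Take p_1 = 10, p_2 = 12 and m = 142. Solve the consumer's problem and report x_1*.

MU_x_1 = 4/x_1, MU_x_2 = 1. Tangency: 4/x_1 = p_1/p_2.
So x_1*(p_1,p_2) = 4·p_2/p_1, independent of income; and x_2* = (m − 4·p_2)/p_2.
At the given prices: x_1* = 4·12/10 = 4.8.

x_1* = 4.8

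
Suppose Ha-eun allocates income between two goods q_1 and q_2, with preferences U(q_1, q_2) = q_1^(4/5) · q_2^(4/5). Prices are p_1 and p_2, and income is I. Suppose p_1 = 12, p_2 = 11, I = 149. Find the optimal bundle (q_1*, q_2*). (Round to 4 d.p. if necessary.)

q_1* = 6.2083, q_2* = 6.7727

The MRS is q_2/q_1. Set MRS = p_1/p_2.
Rearranging, p_2·q_2 = p_1·q_1. Substituting into the budget gives p_1·q_1·(1 + 1) = I.
Demand: q_1*(p_1,p_2,I) = 0.5·I/p_1 and q_2* = 0.5·I/p_2.
At p_1=12, p_2=11, I=149: q_1* = 0.5·149/12 = 6.2083, q_2* = 6.7727.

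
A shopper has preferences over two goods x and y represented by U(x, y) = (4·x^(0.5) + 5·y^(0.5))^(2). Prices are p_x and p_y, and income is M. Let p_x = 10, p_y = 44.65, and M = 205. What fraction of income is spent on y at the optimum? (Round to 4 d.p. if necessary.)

share on y = 0.2592

MU_x ∝ 4·x^(-0.5), MU_y ∝ 5·y^(-0.5), so MRS = (4/5)·(y/x)^(0.5) = p_x/p_y.
Solve for the ratio: y/x = [(5/4)·p_x/p_y]^(2).
Substitute y = (y/x)·x into the budget: x* = M/(p_x + p_y·(y/x)).
Numerically y/x = 0.078375, so x* = 205/(10 + 44.65·0.078375) = 15.1858 and y* = 0.078375·15.1858 = 1.1902.
Expenditure on y: 44.65·1.1902 = 53.1418; share = 0.2592.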